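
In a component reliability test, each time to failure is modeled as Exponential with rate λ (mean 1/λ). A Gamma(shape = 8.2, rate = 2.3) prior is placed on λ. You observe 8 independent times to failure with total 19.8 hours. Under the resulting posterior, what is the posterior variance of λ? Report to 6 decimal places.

0.033169

With a Gamma(shape α, rate β) prior on the exponential rate λ, the posterior after n observations with total T = Σxᵢ is Gamma(α+n, β+T).
Posterior: Gamma(8.2+8, 2.3+19.8) = Gamma(16.2, 22.1).
Var = α/β² = 0.033169.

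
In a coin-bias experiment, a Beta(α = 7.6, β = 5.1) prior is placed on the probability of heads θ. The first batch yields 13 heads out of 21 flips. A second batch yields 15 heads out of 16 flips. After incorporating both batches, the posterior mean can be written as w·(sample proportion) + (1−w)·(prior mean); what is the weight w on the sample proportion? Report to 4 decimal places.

The Beta prior is conjugate to a Binomial/Bernoulli likelihood; the update adds successes to α and failures to β.
Total number of flips: n = 21 + 16 = 37.
Posterior mean = (α₀+k)/(α₀+β₀+n) = [n/(α₀+β₀+n)]·(k/n) + [(α₀+β₀)/(α₀+β₀+n)]·α₀/(α₀+β₀), so only n and the prior enter the weight.
The weight on the data is w = n/(α₀+β₀+n) = 37/(7.6+5.1+37) = 37/49.7 = 0.7445.

0.7445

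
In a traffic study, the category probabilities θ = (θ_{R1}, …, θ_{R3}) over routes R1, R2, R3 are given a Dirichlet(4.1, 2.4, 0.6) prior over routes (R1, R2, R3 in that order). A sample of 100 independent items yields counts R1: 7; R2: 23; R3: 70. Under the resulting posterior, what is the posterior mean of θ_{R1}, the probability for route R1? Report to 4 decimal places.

0.1036

The Dirichlet prior is conjugate to the Multinomial likelihood: each posterior αⱼ = prior αⱼ + observed count nⱼ.
Posterior concentration: (11.1, 25.4, 70.6), total = 107.1.
E[θ_{R1}|data] = α_{R1}/Σα = 11.1/107.1 = 0.1036.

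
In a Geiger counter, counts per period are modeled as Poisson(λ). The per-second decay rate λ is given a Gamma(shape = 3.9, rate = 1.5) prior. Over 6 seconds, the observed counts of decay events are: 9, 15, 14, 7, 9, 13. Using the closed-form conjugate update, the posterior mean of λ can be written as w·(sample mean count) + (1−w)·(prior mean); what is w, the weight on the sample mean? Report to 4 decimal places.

0.8000

With a Gamma(shape α, rate β) prior, the Poisson likelihood is conjugate: the posterior is Gamma(α + ΣXᵢ, β + n).
Posterior mean = (α₀+S)/(β₀+n) = [n/(β₀+n)]·(S/n) + [β₀/(β₀+n)]·(α₀/β₀), so only n and β₀ enter the weight.
Weight on data w = n/(β₀+n) = 6/(1.5+6) = 6/7.5 = 0.8000.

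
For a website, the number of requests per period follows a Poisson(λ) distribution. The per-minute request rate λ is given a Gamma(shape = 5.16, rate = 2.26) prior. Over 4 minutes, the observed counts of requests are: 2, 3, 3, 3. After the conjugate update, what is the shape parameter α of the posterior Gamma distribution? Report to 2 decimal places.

16.16

With a Gamma(shape α, rate β) prior, the Poisson likelihood is conjugate: the posterior is Gamma(α + ΣXᵢ, β + n).
Sum of counts S = 11 over n = 4 minutes.
Posterior: Gamma(α+S, β+n) = Gamma(5.16+11, 2.26+4) = Gamma(16.16, 6.26).
Posterior α = 16.16.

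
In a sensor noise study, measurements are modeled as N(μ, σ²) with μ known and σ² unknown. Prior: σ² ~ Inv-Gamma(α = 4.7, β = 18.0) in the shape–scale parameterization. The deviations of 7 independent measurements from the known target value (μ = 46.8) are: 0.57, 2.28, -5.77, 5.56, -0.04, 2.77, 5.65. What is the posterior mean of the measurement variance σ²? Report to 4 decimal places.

10.0921

With known mean μ and an Inverse-Gamma(α, β) prior on σ², the Normal likelihood is conjugate: posterior is Inv-Gamma(α + n/2, β + Σ(xᵢ−μ)²/2).
Σ(xᵢ−μ)² = (0.57)² + (2.28)² + (-5.77)² + (5.56)² + (-0.04)² + (2.77)² + (5.65)² = 109.3268.
Posterior: Inv-Gamma(4.7 + 7/2, 18.0 + 109.3268/2) = Inv-Gamma(8.20, 72.66340).
E[σ²|data] = β/(α−1) = 72.66340/7.20 = 10.0921.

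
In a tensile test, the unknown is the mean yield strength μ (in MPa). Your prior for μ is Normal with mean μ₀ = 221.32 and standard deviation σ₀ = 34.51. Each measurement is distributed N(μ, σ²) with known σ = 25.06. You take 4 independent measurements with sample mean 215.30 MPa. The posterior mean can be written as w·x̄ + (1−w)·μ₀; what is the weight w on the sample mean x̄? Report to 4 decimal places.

0.8835

For Normal data with known variance σ², a Normal(μ₀, σ₀²) prior on μ is conjugate. Posterior precision = 1/σ₀² + n/σ²; posterior mean is the precision-weighted average of μ₀ and x̄.
σ₀² = 34.51² = 1190.9401, σ² = 25.06² = 628.0036. Prior precision 1/σ₀² = 1/1190.9401; data precision n/σ² = 4/628.0036.
w = (n/σ²)/(1/σ₀² + n/σ²) = n·σ₀²/(σ² + n·σ₀²) = 4·1190.9401/(628.0036 + 4·1190.9401) = 4763.7604/5391.764 = 0.8835.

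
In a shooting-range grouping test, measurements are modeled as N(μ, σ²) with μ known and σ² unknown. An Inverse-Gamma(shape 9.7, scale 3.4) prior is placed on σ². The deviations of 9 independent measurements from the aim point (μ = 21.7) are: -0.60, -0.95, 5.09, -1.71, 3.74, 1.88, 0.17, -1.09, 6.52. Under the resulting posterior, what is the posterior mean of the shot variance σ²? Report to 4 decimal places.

3.7176

With known mean μ and an Inverse-Gamma(α, β) prior on σ², the Normal likelihood is conjugate: posterior is Inv-Gamma(α + n/2, β + Σ(xᵢ−μ)²/2).
Σ(xᵢ−μ)² = (-0.60)² + (-0.95)² + (5.09)² + (-1.71)² + (3.74)² + (1.88)² + (0.17)² + (-1.09)² + (6.52)² = 91.3441.
Posterior: Inv-Gamma(9.7 + 9/2, 3.4 + 91.3441/2) = Inv-Gamma(14.20, 49.07205).
E[σ²|data] = β/(α−1) = 49.07205/13.20 = 3.7176.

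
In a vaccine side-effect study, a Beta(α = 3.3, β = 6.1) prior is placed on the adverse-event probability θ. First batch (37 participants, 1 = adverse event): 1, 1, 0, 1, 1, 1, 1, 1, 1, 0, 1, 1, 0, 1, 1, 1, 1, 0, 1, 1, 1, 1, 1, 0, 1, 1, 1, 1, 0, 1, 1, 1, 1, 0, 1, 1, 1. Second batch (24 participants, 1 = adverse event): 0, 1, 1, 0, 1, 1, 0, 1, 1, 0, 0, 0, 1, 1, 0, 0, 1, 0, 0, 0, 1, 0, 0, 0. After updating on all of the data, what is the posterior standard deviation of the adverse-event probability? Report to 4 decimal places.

The Beta prior is conjugate to a Binomial/Bernoulli likelihood; the update adds successes to α and failures to β.
After batch 1: Beta(3.3+30, 6.1+7) = Beta(33.3, 13.1).
After batch 2: Beta(33.3+10, 13.1+14) = Beta(43.3, 27.1).
Var = αβ/((α+β)²(α+β+1)) = 43.3·27.1/(70.4²·71.4) = 0.00331599; SD = √0.00331599 = 0.0576.

0.0576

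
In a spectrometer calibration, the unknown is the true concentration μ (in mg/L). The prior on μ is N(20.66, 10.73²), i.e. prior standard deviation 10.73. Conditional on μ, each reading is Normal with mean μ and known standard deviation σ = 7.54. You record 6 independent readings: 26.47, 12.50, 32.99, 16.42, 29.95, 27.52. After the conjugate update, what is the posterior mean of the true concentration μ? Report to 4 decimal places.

24.0309

For Normal data with known variance σ², a Normal(μ₀, σ₀²) prior on μ is conjugate. Posterior precision = 1/σ₀² + n/σ²; posterior mean is the precision-weighted average of μ₀ and x̄.
Σxᵢ = 26.47 + 12.50 + 32.99 + 16.42 + 29.95 + 27.52 = 145.85, so n·x̄ = 145.85.
σ₀² = 10.73² = 115.1329, σ² = 7.54² = 56.8516; σ² + n·σ₀² = 56.8516 + 6·115.1329 = 747.649.
Posterior mean = (μ₀/σ₀² + n·x̄/σ²)/(1/σ₀² + n/σ²) = (σ²·μ₀ + σ₀²·n·x̄)/(σ² + n·σ₀²) = (56.8516·20.66 + 115.1329·145.85)/747.649 = 17966.687521/747.649 = 24.0309.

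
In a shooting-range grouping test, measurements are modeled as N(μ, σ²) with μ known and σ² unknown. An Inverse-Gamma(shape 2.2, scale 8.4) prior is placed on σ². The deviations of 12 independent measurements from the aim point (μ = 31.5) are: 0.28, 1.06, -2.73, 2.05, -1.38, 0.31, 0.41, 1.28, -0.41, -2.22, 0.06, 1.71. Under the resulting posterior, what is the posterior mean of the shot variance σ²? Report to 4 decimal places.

2.8812

With known mean μ and an Inverse-Gamma(α, β) prior on σ², the Normal likelihood is conjugate: posterior is Inv-Gamma(α + n/2, β + Σ(xᵢ−μ)²/2).
Σ(xᵢ−μ)² = (0.28)² + (1.06)² + (-2.73)² + (2.05)² + (-1.38)² + (0.31)² + (0.41)² + (1.28)² + (-0.41)² + (-2.22)² + (0.06)² + (1.71)² = 24.6886.
Posterior: Inv-Gamma(2.2 + 12/2, 8.4 + 24.6886/2) = Inv-Gamma(8.20, 20.74430).
E[σ²|data] = β/(α−1) = 20.74430/7.20 = 2.8812.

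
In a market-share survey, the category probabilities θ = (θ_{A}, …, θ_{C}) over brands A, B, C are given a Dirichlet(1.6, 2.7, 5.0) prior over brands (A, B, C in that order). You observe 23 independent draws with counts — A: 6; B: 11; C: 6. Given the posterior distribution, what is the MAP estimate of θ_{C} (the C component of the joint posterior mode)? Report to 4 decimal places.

0.3413

The Dirichlet prior is conjugate to the Multinomial likelihood: each posterior αⱼ = prior αⱼ + observed count nⱼ.
Posterior concentration: (7.6, 13.7, 11.0), total = 32.3.
Joint mode component: (α_{C}−1)/(Σα−K) = 10.0/29.3 = 0.3413.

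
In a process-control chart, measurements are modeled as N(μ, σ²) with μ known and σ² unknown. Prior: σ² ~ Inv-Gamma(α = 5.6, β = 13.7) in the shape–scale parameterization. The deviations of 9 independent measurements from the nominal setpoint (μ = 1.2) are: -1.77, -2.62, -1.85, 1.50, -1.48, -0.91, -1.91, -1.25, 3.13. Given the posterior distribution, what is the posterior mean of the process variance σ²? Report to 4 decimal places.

3.3569

With known mean μ and an Inverse-Gamma(α, β) prior on σ², the Normal likelihood is conjugate: posterior is Inv-Gamma(α + n/2, β + Σ(xᵢ−μ)²/2).
Σ(xᵢ−μ)² = (-1.77)² + (-2.62)² + (-1.85)² + (1.50)² + (-1.48)² + (-0.91)² + (-1.91)² + (-1.25)² + (3.13)² = 33.6958.
Posterior: Inv-Gamma(5.6 + 9/2, 13.7 + 33.6958/2) = Inv-Gamma(10.10, 30.54790).
E[σ²|data] = β/(α−1) = 30.54790/9.10 = 3.3569.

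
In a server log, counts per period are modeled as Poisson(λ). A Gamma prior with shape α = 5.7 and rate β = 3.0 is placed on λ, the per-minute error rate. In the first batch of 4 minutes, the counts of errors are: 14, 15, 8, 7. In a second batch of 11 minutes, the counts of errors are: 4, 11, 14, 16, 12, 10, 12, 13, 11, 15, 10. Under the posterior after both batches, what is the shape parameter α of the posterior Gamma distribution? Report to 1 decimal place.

177.7

With a Gamma(shape α, rate β) prior, the Poisson likelihood is conjugate: the posterior is Gamma(α + ΣXᵢ, β + n).
Batch 1: sum of counts S = 44 over n = 4 minutes.
After batch 1: Gamma(α+S, β+n) = Gamma(5.7+44, 3.0+4) = Gamma(49.7, 7.0).
Batch 2: sum of counts S = 128 over n = 11 minutes.
After batch 2: Gamma(α+S, β+n) = Gamma(49.7+128, 7.0+11) = Gamma(177.7, 18.0).
Posterior α = 177.7.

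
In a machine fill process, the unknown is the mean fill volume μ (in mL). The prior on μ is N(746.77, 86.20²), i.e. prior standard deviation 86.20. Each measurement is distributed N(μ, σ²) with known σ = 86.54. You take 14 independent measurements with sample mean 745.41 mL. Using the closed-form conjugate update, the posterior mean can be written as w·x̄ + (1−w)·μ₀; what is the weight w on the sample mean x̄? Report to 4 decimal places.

0.9328

For Normal data with known variance σ², a Normal(μ₀, σ₀²) prior on μ is conjugate. Posterior precision = 1/σ₀² + n/σ²; posterior mean is the precision-weighted average of μ₀ and x̄.
σ₀² = 86.20² = 7430.44, σ² = 86.54² = 7489.1716. Prior precision 1/σ₀² = 1/7430.44; data precision n/σ² = 14/7489.1716.
w = (n/σ²)/(1/σ₀² + n/σ²) = n·σ₀²/(σ² + n·σ₀²) = 14·7430.44/(7489.1716 + 14·7430.44) = 104026.16/111515.3316 = 0.9328.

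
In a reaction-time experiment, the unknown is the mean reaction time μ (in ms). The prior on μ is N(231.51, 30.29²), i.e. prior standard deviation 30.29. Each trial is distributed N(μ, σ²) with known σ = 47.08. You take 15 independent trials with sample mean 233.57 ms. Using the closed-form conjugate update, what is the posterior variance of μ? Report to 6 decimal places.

For Normal data with known variance σ², a Normal(μ₀, σ₀²) prior on μ is conjugate. Posterior precision = 1/σ₀² + n/σ²; posterior mean is the precision-weighted average of μ₀ and x̄.
σ₀² = 30.29² = 917.4841, σ² = 47.08² = 2216.5264; σ² + n·σ₀² = 2216.5264 + 15·917.4841 = 15978.7879.
Posterior precision = 1/σ₀² + n/σ² = 1/917.4841 + 15/2216.5264 = (σ² + n·σ₀²)/(σ₀²σ²) = 15978.7879/(917.4841·2216.5264); posterior variance σₙ² = σ₀²σ²/(σ² + n·σ₀²) = 917.4841·2216.5264/15978.7879 = 127.270463.

127.270463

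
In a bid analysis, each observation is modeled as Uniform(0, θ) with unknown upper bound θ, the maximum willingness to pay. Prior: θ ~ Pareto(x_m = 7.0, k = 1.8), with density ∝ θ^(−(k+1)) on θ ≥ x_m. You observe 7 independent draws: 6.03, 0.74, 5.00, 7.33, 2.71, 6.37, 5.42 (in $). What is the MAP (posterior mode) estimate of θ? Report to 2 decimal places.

7.33

A Pareto(scale x_m, shape k) prior on the upper bound θ of Uniform(0, θ) is conjugate: posterior is Pareto(max(x_m, max xᵢ), k + n).
Sample maximum = 7.33; prior scale x_m = 7.0 → posterior scale = max = 7.33.
Posterior shape = 1.8 + 7 = 8.8.
The Pareto density is decreasing on [x_m, ∞), so the mode is x_m = 7.33.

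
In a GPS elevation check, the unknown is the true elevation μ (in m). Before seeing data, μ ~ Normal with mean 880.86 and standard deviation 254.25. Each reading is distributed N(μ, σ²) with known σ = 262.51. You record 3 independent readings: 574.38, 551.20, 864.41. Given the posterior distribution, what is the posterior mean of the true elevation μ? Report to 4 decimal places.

720.3620

For Normal data with known variance σ², a Normal(μ₀, σ₀²) prior on μ is conjugate. Posterior precision = 1/σ₀² + n/σ²; posterior mean is the precision-weighted average of μ₀ and x̄.
Σxᵢ = 574.38 + 551.20 + 864.41 = 1989.99, so n·x̄ = 1989.99.
σ₀² = 254.25² = 64643.0625, σ² = 262.51² = 68911.5001; σ² + n·σ₀² = 68911.5001 + 3·64643.0625 = 262840.6876.
Posterior mean = (μ₀/σ₀² + n·x̄/σ²)/(1/σ₀² + n/σ²) = (σ²·μ₀ + σ₀²·n·x̄)/(σ² + n·σ₀²) = (68911.5001·880.86 + 64643.0625·1989.99)/262840.6876 = 189340431.922461/262840.6876 = 720.3620.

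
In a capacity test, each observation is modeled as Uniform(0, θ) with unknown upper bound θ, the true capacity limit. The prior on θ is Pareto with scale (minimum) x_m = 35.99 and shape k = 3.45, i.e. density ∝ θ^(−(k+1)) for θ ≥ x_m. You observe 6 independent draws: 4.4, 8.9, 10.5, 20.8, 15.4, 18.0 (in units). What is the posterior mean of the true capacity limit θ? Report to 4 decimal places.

A Pareto(scale x_m, shape k) prior on the upper bound θ of Uniform(0, θ) is conjugate: posterior is Pareto(max(x_m, max xᵢ), k + n).
Sample maximum = 20.8; prior scale x_m = 35.99 → posterior scale = max = 35.99.
Posterior shape = 3.45 + 6 = 9.45.
E[θ|data] = k·x_m/(k−1) = 9.45·35.99/8.45 = 40.2492.

40.2492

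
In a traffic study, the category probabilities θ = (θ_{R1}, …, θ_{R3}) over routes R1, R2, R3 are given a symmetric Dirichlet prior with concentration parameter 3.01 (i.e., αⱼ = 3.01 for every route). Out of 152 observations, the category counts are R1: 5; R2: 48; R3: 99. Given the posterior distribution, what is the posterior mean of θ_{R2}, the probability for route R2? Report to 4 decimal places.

The Dirichlet prior is conjugate to the Multinomial likelihood: each posterior αⱼ = prior αⱼ + observed count nⱼ.
Posterior concentration: (8.01, 51.01, 102.01), total = 161.03.
E[θ_{R2}|data] = α_{R2}/Σα = 51.01/161.03 = 0.3168.

0.3168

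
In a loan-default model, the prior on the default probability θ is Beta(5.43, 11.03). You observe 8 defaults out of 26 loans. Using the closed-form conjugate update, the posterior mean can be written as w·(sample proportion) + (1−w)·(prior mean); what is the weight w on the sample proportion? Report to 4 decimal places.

0.6123

The Beta prior is conjugate to a Binomial/Bernoulli likelihood; the update adds successes to α and failures to β.
Posterior mean = (α₀+k)/(α₀+β₀+n) = [n/(α₀+β₀+n)]·(k/n) + [(α₀+β₀)/(α₀+β₀+n)]·α₀/(α₀+β₀), so only n and the prior enter the weight.
The weight on the data is w = n/(α₀+β₀+n) = 26/(5.43+11.03+26) = 26/42.46 = 0.6123.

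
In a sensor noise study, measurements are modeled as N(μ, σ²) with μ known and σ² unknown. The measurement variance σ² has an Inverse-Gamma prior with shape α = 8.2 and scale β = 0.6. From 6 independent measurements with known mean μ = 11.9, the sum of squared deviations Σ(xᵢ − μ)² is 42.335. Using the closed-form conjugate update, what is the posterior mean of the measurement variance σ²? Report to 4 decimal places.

With known mean μ and an Inverse-Gamma(α, β) prior on σ², the Normal likelihood is conjugate: posterior is Inv-Gamma(α + n/2, β + Σ(xᵢ−μ)²/2).
Posterior: Inv-Gamma(8.2 + 6/2, 0.6 + 42.335/2) = Inv-Gamma(11.20, 21.7675).
E[σ²|data] = β/(α−1) = 21.7675/10.20 = 2.1341.

2.1341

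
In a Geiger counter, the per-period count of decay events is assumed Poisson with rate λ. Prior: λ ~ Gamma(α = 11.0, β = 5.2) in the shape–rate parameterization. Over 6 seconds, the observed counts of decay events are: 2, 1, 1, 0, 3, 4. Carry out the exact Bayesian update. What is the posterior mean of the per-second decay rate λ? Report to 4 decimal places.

1.9643

With a Gamma(shape α, rate β) prior, the Poisson likelihood is conjugate: the posterior is Gamma(α + ΣXᵢ, β + n).
Sum of counts S = 11 over n = 6 seconds.
Posterior: Gamma(α+S, β+n) = Gamma(11.0+11, 5.2+6) = Gamma(22.0, 11.2).
Posterior mean = α/β = 22.0/11.2 = 1.9643.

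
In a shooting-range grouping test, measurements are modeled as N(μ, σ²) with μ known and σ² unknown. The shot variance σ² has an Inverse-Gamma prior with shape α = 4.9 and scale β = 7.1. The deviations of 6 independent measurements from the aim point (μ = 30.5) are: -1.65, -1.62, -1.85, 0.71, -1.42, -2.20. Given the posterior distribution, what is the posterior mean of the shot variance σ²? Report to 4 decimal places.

2.1978

With known mean μ and an Inverse-Gamma(α, β) prior on σ², the Normal likelihood is conjugate: posterior is Inv-Gamma(α + n/2, β + Σ(xᵢ−μ)²/2).
Σ(xᵢ−μ)² = (-1.65)² + (-1.62)² + (-1.85)² + (0.71)² + (-1.42)² + (-2.20)² = 16.1299.
Posterior: Inv-Gamma(4.9 + 6/2, 7.1 + 16.1299/2) = Inv-Gamma(7.90, 15.16495).
E[σ²|data] = β/(α−1) = 15.16495/6.90 = 2.1978.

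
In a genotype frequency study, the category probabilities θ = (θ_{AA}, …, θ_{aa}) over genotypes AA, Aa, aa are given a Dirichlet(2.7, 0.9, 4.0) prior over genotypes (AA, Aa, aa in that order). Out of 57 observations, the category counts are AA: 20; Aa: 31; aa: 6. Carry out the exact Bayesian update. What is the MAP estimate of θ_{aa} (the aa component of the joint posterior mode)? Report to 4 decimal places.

The Dirichlet prior is conjugate to the Multinomial likelihood: each posterior αⱼ = prior αⱼ + observed count nⱼ.
Posterior concentration: (22.7, 31.9, 10.0), total = 64.6.
Joint mode component: (α_{aa}−1)/(Σα−K) = 9.0/61.6 = 0.1461.

0.1461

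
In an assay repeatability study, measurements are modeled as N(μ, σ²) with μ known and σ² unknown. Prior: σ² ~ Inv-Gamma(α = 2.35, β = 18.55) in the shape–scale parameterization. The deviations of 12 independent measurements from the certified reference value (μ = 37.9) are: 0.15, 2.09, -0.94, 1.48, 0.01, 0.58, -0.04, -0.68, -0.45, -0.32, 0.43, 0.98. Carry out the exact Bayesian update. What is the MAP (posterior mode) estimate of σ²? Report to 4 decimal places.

2.5035

With known mean μ and an Inverse-Gamma(α, β) prior on σ², the Normal likelihood is conjugate: posterior is Inv-Gamma(α + n/2, β + Σ(xᵢ−μ)²/2).
Σ(xᵢ−μ)² = (0.15)² + (2.09)² + (-0.94)² + (1.48)² + (0.01)² + (0.58)² + (-0.04)² + (-0.68)² + (-0.45)² + (-0.32)² + (0.43)² + (0.98)² = 9.7153.
Posterior: Inv-Gamma(2.35 + 12/2, 18.55 + 9.7153/2) = Inv-Gamma(8.35, 23.40765).
Mode = β/(α+1) = 23.40765/9.35 = 2.5035.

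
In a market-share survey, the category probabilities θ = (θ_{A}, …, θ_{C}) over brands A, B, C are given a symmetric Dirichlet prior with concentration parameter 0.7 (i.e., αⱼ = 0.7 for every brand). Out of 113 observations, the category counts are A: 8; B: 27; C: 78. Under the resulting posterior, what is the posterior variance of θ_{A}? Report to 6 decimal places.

The Dirichlet prior is conjugate to the Multinomial likelihood: each posterior αⱼ = prior αⱼ + observed count nⱼ.
Posterior concentration: (8.7, 27.7, 78.7), total = 115.1.
Var[θ_j] = α_j(Σα−α_j)/((Σα)²(Σα+1)) = 8.7·106.4/(115.1²·116.1) = 0.000602.

0.000602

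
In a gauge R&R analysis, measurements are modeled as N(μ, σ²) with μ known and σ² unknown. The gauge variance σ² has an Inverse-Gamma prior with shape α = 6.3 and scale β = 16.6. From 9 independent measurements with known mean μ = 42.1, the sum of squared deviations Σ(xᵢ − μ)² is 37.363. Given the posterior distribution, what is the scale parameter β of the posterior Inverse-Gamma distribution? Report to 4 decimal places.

With known mean μ and an Inverse-Gamma(α, β) prior on σ², the Normal likelihood is conjugate: posterior is Inv-Gamma(α + n/2, β + Σ(xᵢ−μ)²/2).
Posterior: Inv-Gamma(6.3 + 9/2, 16.6 + 37.363/2) = Inv-Gamma(10.80, 35.2815).
Posterior β = 35.2815.

35.2815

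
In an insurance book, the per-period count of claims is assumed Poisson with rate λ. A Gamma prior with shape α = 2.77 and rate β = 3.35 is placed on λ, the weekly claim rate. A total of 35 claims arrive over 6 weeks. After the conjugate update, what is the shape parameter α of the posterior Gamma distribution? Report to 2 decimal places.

37.77

With a Gamma(shape α, rate β) prior, the Poisson likelihood is conjugate: the posterior is Gamma(α + ΣXᵢ, β + n).
Posterior: Gamma(α+S, β+n) = Gamma(2.77+35, 3.35+6) = Gamma(37.77, 9.35).
Posterior α = 37.77.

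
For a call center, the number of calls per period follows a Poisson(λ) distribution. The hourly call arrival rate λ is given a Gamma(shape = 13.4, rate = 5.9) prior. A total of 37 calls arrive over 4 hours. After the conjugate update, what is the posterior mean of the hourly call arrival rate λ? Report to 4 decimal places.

5.0909

With a Gamma(shape α, rate β) prior, the Poisson likelihood is conjugate: the posterior is Gamma(α + ΣXᵢ, β + n).
Posterior: Gamma(α+S, β+n) = Gamma(13.4+37, 5.9+4) = Gamma(50.4, 9.9).
Posterior mean = α/β = 50.4/9.9 = 5.0909.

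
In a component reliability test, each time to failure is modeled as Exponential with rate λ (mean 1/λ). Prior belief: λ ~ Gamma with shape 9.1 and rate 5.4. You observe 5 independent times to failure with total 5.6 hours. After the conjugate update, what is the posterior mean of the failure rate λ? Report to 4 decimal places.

With a Gamma(shape α, rate β) prior on the exponential rate λ, the posterior after n observations with total T = Σxᵢ is Gamma(α+n, β+T).
Posterior: Gamma(9.1+5, 5.4+5.6) = Gamma(14.1, 11.0).
Posterior mean of λ = α/β = 14.1/11.0 = 1.2818.

1.2818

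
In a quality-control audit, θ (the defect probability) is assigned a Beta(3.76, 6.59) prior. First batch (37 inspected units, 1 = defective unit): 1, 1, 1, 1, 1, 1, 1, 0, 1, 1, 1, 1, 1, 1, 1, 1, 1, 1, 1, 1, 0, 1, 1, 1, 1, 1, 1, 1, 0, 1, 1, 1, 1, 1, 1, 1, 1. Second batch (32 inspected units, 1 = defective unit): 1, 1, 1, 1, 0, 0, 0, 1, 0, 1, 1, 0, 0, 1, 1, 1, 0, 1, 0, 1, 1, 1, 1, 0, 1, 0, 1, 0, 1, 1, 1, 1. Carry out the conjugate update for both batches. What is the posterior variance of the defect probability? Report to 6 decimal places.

The Beta prior is conjugate to a Binomial/Bernoulli likelihood; the update adds successes to α and failures to β.
After batch 1: Beta(3.76+34, 6.59+3) = Beta(37.76, 9.59).
After batch 2: Beta(37.76+21, 9.59+11) = Beta(58.76, 20.59).
Var = αβ/((α+β)²(α+β+1)) = 58.76·20.59/(79.35²·80.35) = 0.002391.

0.002391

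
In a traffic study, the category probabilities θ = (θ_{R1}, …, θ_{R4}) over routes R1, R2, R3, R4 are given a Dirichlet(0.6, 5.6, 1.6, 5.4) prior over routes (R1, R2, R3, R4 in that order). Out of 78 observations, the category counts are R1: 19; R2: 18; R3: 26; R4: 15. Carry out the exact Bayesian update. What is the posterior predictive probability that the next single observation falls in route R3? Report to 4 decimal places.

The Dirichlet prior is conjugate to the Multinomial likelihood: each posterior αⱼ = prior αⱼ + observed count nⱼ.
Posterior concentration: (19.6, 23.6, 27.6, 20.4), total = 91.2.
P(next = R3 | data) = α_{R3}/Σα = 0.3026.

0.3026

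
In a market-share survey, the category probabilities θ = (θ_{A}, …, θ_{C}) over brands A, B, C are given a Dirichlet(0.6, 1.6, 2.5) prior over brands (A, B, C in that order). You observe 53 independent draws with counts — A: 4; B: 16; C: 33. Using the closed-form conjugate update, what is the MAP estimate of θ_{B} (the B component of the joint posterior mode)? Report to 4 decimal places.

The Dirichlet prior is conjugate to the Multinomial likelihood: each posterior αⱼ = prior αⱼ + observed count nⱼ.
Posterior concentration: (4.6, 17.6, 35.5), total = 57.7.
Joint mode component: (α_{B}−1)/(Σα−K) = 16.6/54.7 = 0.3035.

0.3035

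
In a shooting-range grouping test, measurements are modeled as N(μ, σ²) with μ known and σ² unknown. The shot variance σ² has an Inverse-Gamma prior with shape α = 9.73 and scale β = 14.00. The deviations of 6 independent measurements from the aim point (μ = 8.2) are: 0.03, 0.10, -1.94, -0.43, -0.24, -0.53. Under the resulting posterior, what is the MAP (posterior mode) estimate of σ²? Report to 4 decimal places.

1.1762

With known mean μ and an Inverse-Gamma(α, β) prior on σ², the Normal likelihood is conjugate: posterior is Inv-Gamma(α + n/2, β + Σ(xᵢ−μ)²/2).
Σ(xᵢ−μ)² = (0.03)² + (0.10)² + (-1.94)² + (-0.43)² + (-0.24)² + (-0.53)² = 4.2979.
Posterior: Inv-Gamma(9.73 + 6/2, 14.00 + 4.2979/2) = Inv-Gamma(12.73, 16.14895).
Mode = β/(α+1) = 16.14895/13.73 = 1.1762.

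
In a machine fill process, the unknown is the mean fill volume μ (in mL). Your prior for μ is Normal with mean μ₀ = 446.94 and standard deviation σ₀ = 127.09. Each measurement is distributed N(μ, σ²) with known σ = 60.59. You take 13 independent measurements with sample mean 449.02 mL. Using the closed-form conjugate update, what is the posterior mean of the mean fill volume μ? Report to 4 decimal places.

448.9843

For Normal data with known variance σ², a Normal(μ₀, σ₀²) prior on μ is conjugate. Posterior precision = 1/σ₀² + n/σ²; posterior mean is the precision-weighted average of μ₀ and x̄.
n·x̄ = 13·449.02 = 5837.26.
σ₀² = 127.09² = 16151.8681, σ² = 60.59² = 3671.1481; σ² + n·σ₀² = 3671.1481 + 13·16151.8681 = 213645.4334.
Posterior mean = (μ₀/σ₀² + n·x̄/σ²)/(1/σ₀² + n/σ²) = (σ²·μ₀ + σ₀²·n·x̄)/(σ² + n·σ₀²) = (3671.1481·446.94 + 16151.8681·5837.26)/213645.4334 = 95923436.51722/213645.4334 = 448.9843.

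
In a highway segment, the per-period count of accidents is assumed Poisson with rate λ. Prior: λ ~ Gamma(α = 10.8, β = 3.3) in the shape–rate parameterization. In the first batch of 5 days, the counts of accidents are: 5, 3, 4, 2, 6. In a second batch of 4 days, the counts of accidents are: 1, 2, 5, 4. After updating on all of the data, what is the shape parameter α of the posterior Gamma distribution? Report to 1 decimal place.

42.8

With a Gamma(shape α, rate β) prior, the Poisson likelihood is conjugate: the posterior is Gamma(α + ΣXᵢ, β + n).
Batch 1: sum of counts S = 20 over n = 5 days.
After batch 1: Gamma(α+S, β+n) = Gamma(10.8+20, 3.3+5) = Gamma(30.8, 8.3).
Batch 2: sum of counts S = 12 over n = 4 days.
After batch 2: Gamma(α+S, β+n) = Gamma(30.8+12, 8.3+4) = Gamma(42.8, 12.3).
Posterior α = 42.8.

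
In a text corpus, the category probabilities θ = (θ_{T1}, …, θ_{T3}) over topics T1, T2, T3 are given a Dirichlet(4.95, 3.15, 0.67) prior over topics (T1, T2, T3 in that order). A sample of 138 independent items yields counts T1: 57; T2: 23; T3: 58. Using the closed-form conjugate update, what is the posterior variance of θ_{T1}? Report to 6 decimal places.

The Dirichlet prior is conjugate to the Multinomial likelihood: each posterior αⱼ = prior αⱼ + observed count nⱼ.
Posterior concentration: (61.95, 26.15, 58.67), total = 146.77.
Var[θ_j] = α_j(Σα−α_j)/((Σα)²(Σα+1)) = 61.95·84.82/(146.77²·147.77) = 0.001651.

0.001651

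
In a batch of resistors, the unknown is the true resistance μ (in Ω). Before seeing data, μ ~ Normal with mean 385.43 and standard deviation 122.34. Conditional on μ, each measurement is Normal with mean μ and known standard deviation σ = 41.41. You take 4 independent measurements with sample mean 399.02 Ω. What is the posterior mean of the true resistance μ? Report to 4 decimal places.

398.6416

For Normal data with known variance σ², a Normal(μ₀, σ₀²) prior on μ is conjugate. Posterior precision = 1/σ₀² + n/σ²; posterior mean is the precision-weighted average of μ₀ and x̄.
n·x̄ = 4·399.02 = 1596.08.
σ₀² = 122.34² = 14967.0756, σ² = 41.41² = 1714.7881; σ² + n·σ₀² = 1714.7881 + 4·14967.0756 = 61583.0905.
Posterior mean = (μ₀/σ₀² + n·x̄/σ²)/(1/σ₀² + n/σ²) = (σ²·μ₀ + σ₀²·n·x̄)/(σ² + n·σ₀²) = (1714.7881·385.43 + 14967.0756·1596.08)/61583.0905 = 24549580.801031/61583.0905 = 398.6416.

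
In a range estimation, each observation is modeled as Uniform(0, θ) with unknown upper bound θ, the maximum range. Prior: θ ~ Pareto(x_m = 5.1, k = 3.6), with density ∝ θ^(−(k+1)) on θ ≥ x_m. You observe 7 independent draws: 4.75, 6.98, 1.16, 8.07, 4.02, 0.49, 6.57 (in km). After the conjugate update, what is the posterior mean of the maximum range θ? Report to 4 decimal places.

A Pareto(scale x_m, shape k) prior on the upper bound θ of Uniform(0, θ) is conjugate: posterior is Pareto(max(x_m, max xᵢ), k + n).
Sample maximum = 8.07; prior scale x_m = 5.1 → posterior scale = max = 8.07.
Posterior shape = 3.6 + 7 = 10.6.
E[θ|data] = k·x_m/(k−1) = 10.6·8.07/9.6 = 8.9106.

8.9106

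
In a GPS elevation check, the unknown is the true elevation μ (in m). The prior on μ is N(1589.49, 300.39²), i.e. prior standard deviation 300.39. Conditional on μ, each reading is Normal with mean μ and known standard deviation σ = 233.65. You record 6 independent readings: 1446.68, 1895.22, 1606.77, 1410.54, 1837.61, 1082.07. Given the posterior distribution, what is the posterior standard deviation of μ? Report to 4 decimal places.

90.9137

For Normal data with known variance σ², a Normal(μ₀, σ₀²) prior on μ is conjugate. Posterior precision = 1/σ₀² + n/σ²; posterior mean is the precision-weighted average of μ₀ and x̄.
σ₀² = 300.39² = 90234.1521, σ² = 233.65² = 54592.3225; σ² + n·σ₀² = 54592.3225 + 6·90234.1521 = 595997.2351.
Posterior precision = 1/σ₀² + n/σ² = 1/90234.1521 + 6/54592.3225 = (σ² + n·σ₀²)/(σ₀²σ²) = 595997.2351/(90234.1521·54592.3225); posterior variance σₙ² = σ₀²σ²/(σ² + n·σ₀²) = 90234.1521·54592.3225/595997.2351 = 8265.293263.
Posterior SD = √σₙ² = √(90234.1521·54592.3225/595997.2351) = 90.9137.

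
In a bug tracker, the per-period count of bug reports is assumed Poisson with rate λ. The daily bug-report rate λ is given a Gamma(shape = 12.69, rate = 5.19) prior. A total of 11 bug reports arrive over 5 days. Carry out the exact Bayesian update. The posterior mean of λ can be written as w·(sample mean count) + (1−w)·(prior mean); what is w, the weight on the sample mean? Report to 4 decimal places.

With a Gamma(shape α, rate β) prior, the Poisson likelihood is conjugate: the posterior is Gamma(α + ΣXᵢ, β + n).
Posterior mean = (α₀+S)/(β₀+n) = [n/(β₀+n)]·(S/n) + [β₀/(β₀+n)]·(α₀/β₀), so only n and β₀ enter the weight.
Weight on data w = n/(β₀+n) = 5/(5.19+5) = 5/10.19 = 0.4907.

0.4907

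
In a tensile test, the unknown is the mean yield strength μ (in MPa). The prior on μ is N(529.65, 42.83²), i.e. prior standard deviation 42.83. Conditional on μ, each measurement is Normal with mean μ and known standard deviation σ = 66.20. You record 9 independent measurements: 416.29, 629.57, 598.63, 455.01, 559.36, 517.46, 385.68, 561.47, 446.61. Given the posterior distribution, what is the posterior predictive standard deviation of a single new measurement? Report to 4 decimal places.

69.0452

For Normal data with known variance σ², a Normal(μ₀, σ₀²) prior on μ is conjugate. Posterior precision = 1/σ₀² + n/σ²; posterior mean is the precision-weighted average of μ₀ and x̄.
σ₀² = 42.83² = 1834.4089, σ² = 66.20² = 4382.44; σ² + n·σ₀² = 4382.44 + 9·1834.4089 = 20892.1201.
Posterior precision = 1/σ₀² + n/σ² = 1/1834.4089 + 9/4382.44 = (σ² + n·σ₀²)/(σ₀²σ²) = 20892.1201/(1834.4089·4382.44); posterior variance σₙ² = σ₀²σ²/(σ² + n·σ₀²) = 1834.4089·4382.44/20892.1201 = 384.795172.
Predictive variance for one new observation = σₙ² + σ² = 1834.4089·4382.44/20892.1201 + 4382.44 = σ²·(σ₀² + 20892.1201)/20892.1201 = 4382.44·22726.529/20892.1201 = 4767.235172; SD = √(4382.44·22726.529/20892.1201) = 69.0452.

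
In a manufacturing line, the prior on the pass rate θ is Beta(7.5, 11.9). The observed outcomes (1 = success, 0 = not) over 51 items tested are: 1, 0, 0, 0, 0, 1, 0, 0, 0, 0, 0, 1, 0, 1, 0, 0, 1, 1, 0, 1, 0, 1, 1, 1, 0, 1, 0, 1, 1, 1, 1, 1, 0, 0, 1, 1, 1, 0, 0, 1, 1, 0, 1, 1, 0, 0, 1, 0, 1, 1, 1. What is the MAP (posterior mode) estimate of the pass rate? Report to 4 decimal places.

0.4898

The Beta prior is conjugate to a Binomial/Bernoulli likelihood; the update adds successes to α and failures to β.
Posterior: Beta(α+k, β+n−k) = Beta(7.5+27, 11.9+24) = Beta(34.5, 35.9).
Mode of Beta(a,b) for a,b>1 is (a−1)/(a+b−2) = 33.5/68.4 = 0.4898.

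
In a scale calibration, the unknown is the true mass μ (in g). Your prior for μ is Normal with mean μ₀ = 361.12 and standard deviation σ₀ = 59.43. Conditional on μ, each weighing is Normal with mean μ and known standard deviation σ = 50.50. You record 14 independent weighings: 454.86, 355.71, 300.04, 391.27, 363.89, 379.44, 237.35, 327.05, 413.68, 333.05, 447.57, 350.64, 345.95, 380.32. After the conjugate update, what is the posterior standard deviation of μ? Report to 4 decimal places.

For Normal data with known variance σ², a Normal(μ₀, σ₀²) prior on μ is conjugate. Posterior precision = 1/σ₀² + n/σ²; posterior mean is the precision-weighted average of μ₀ and x̄.
σ₀² = 59.43² = 3531.9249, σ² = 50.50² = 2550.25; σ² + n·σ₀² = 2550.25 + 14·3531.9249 = 51997.1986.
Posterior precision = 1/σ₀² + n/σ² = 1/3531.9249 + 14/2550.25 = (σ² + n·σ₀²)/(σ₀²σ²) = 51997.1986/(3531.9249·2550.25); posterior variance σₙ² = σ₀²σ²/(σ² + n·σ₀²) = 3531.9249·2550.25/51997.1986 = 173.226476.
Posterior SD = √σₙ² = √(3531.9249·2550.25/51997.1986) = 13.1616.

13.1616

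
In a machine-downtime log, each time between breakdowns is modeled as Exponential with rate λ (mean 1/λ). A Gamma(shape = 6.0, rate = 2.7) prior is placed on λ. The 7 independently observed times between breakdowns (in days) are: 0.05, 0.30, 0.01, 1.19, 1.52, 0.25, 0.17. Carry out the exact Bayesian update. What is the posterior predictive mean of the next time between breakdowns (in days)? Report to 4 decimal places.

0.5158

With a Gamma(shape α, rate β) prior on the exponential rate λ, the posterior after n observations with total T = Σxᵢ is Gamma(α+n, β+T).
Sum of observations T = 3.49 days; n = 7.
Posterior: Gamma(6.0+7, 2.7+3.49) = Gamma(13.0, 6.19).
The predictive distribution for the next observation is Lomax; its mean is β/(α−1) = 6.19/12.0 = 0.5158.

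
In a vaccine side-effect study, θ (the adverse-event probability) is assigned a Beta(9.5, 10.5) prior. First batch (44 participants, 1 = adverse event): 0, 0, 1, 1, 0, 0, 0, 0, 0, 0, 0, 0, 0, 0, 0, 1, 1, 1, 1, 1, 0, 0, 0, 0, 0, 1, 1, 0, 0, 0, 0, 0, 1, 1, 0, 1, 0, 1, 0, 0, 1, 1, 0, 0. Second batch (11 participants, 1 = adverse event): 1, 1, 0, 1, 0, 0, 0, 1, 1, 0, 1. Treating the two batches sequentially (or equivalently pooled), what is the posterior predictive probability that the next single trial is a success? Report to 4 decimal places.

The Beta prior is conjugate to a Binomial/Bernoulli likelihood; the update adds successes to α and failures to β.
After batch 1: Beta(9.5+15, 10.5+29) = Beta(24.5, 39.5).
After batch 2: Beta(24.5+6, 39.5+5) = Beta(30.5, 44.5).
For a single future Bernoulli trial, P(success | data) = α/(α+β) = 0.4067.

0.4067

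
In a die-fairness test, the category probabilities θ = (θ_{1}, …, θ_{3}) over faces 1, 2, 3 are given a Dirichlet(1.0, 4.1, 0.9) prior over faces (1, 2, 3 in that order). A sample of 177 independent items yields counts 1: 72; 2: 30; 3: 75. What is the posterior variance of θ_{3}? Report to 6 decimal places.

The Dirichlet prior is conjugate to the Multinomial likelihood: each posterior αⱼ = prior αⱼ + observed count nⱼ.
Posterior concentration: (73.0, 34.1, 75.9), total = 183.0.
Var[θ_j] = α_j(Σα−α_j)/((Σα)²(Σα+1)) = 75.9·107.1/(183.0²·184.0) = 0.001319.

0.001319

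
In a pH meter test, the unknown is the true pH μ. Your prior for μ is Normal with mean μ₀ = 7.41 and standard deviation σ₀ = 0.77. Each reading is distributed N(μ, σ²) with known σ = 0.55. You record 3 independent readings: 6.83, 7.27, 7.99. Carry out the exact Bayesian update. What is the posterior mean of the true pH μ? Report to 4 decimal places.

7.3701

For Normal data with known variance σ², a Normal(μ₀, σ₀²) prior on μ is conjugate. Posterior precision = 1/σ₀² + n/σ²; posterior mean is the precision-weighted average of μ₀ and x̄.
Σxᵢ = 6.83 + 7.27 + 7.99 = 22.09, so n·x̄ = 22.09.
σ₀² = 0.77² = 0.5929, σ² = 0.55² = 0.3025; σ² + n·σ₀² = 0.3025 + 3·0.5929 = 2.0812.
Posterior mean = (μ₀/σ₀² + n·x̄/σ²)/(1/σ₀² + n/σ²) = (σ²·μ₀ + σ₀²·n·x̄)/(σ² + n·σ₀²) = (0.3025·7.41 + 0.5929·22.09)/2.0812 = 15.338686/2.0812 = 7.3701.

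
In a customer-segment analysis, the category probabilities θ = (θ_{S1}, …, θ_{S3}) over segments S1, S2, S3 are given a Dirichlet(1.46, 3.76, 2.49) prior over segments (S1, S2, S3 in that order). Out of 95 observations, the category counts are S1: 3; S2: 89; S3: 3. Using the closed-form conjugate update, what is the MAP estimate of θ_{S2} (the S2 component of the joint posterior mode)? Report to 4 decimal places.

The Dirichlet prior is conjugate to the Multinomial likelihood: each posterior αⱼ = prior αⱼ + observed count nⱼ.
Posterior concentration: (4.46, 92.76, 5.49), total = 102.71.
Joint mode component: (α_{S2}−1)/(Σα−K) = 91.76/99.71 = 0.9203.

0.9203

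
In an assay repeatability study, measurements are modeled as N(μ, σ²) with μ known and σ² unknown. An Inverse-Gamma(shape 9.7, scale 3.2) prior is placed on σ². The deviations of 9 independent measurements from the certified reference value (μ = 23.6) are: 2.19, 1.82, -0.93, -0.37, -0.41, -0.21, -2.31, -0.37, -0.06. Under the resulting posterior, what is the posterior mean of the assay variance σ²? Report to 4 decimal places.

With known mean μ and an Inverse-Gamma(α, β) prior on σ², the Normal likelihood is conjugate: posterior is Inv-Gamma(α + n/2, β + Σ(xᵢ−μ)²/2).
Σ(xᵢ−μ)² = (2.19)² + (1.82)² + (-0.93)² + (-0.37)² + (-0.41)² + (-0.21)² + (-2.31)² + (-0.37)² + (-0.06)² = 14.7991.
Posterior: Inv-Gamma(9.7 + 9/2, 3.2 + 14.7991/2) = Inv-Gamma(14.20, 10.59955).
E[σ²|data] = β/(α−1) = 10.59955/13.20 = 0.8030.

0.8030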